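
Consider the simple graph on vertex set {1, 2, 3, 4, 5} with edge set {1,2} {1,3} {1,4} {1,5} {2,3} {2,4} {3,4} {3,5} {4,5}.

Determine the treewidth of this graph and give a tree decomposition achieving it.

Every bag has size at most 4, so the width is 4 − 1 = 3 and tw(G) ≤ 3. For the lower bound, the 4 vertices {1, 2, 3, 4} are pairwise adjacent, and any tree decomposition puts a clique entirely inside one bag — forcing width ≥ 3. Therefore the treewidth is 3.

Treewidth 3.
Bags: B1 = {1, 2, 3, 4}  B2 = {1, 3, 4, 5}
Tree: B1–B2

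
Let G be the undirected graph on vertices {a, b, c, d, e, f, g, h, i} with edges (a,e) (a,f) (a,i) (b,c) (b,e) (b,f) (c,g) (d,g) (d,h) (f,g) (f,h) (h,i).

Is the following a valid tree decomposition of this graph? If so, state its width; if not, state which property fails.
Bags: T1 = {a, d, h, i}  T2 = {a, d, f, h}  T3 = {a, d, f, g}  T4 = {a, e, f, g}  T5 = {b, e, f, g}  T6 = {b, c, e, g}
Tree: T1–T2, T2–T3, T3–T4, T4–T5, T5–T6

Yes; width 3.

Every vertex of G appears in some bag (union = {a, b, c, d, e, f, g, h, i}); every edge is covered by a bag; and for each vertex v the set of bags containing v is connected in the bag tree. The decomposition is therefore valid. The largest bag has 4 vertices, so the width is 3.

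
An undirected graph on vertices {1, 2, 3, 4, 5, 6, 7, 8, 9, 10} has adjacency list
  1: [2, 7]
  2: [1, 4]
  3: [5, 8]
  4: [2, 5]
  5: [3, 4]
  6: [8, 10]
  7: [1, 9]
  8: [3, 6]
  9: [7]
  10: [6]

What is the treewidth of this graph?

A width-1 tree decomposition is:
Bags: B1 = {6, 10}  B2 = {6, 8}  B3 = {3, 8}  B4 = {3, 5}  B5 = {4, 5}  B6 = {2, 4}  B7 = {1, 2}  B8 = {1, 7}  B9 = {7, 9}
Tree: B1–B2, B2–B3, B3–B4, B4–B5, B5–B6, B6–B7, B7–B8, B8–B9
The largest bag has 2 vertices, giving width 1; this decomposition certifies tw(G) ≤ 1. Since G has at least one edge (e.g. 10–6), it is not an edgeless graph, so tw(G) ≥ 1. Hence tw(G) = 1 exactly.

1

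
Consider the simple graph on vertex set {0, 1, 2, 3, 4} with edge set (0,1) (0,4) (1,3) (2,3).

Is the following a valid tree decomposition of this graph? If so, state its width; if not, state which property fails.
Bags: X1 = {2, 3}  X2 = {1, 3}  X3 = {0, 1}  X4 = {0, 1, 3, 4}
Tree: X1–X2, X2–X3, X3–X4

No — bags containing vertex 3 are not connected in the tree.

A tree decomposition must satisfy three properties: every vertex lies in some bag; for every edge, both endpoints lie together in some bag; and for every vertex, the bags containing it form a connected subtree. Here bags containing vertex 3 are not connected in the tree, so the decomposition is invalid.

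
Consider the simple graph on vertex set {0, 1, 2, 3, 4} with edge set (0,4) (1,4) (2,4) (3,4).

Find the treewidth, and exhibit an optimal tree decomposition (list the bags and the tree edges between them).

Treewidth 1.
One such decomposition:
Bags: B1 = {0, 4}  B2 = {1, 4}  B3 = {3, 4}  B4 = {2, 4}
Tree: B1–B2, B2–B3, B1–B4

The largest bag has 2 vertices, giving width 1; this decomposition certifies tw(G) ≤ 1. Since G has at least one edge (e.g. 0–4), it is not an edgeless graph, so tw(G) ≥ 1. Therefore the treewidth is 1.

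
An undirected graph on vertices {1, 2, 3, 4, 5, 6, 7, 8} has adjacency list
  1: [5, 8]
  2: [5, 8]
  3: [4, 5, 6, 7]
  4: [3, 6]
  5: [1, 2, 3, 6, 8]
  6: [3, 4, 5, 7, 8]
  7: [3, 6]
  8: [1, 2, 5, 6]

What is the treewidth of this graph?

A width-2 tree decomposition is:
Bags: B1 = {1, 5, 8}  B2 = {5, 6, 8}  B3 = {3, 5, 6}  B4 = {2, 5, 8}  B5 = {3, 4, 6}  B6 = {3, 6, 7}
Tree: B1–B2, B2–B3, B2–B4, B3–B5, B3–B6
Every bag has size at most 3, so the width is 3 − 1 = 2 and tw(G) ≤ 2. For the lower bound, the 3 vertices {3, 4, 6} are pairwise adjacent, and any tree decomposition puts a clique entirely inside one bag — forcing width ≥ 2. Therefore the treewidth is 2.

2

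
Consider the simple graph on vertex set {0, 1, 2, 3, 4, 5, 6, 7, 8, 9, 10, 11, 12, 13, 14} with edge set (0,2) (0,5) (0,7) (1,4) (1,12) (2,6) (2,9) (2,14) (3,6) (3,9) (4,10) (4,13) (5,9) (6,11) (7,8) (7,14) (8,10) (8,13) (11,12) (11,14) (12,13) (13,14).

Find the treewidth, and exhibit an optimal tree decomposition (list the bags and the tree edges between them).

Every bag has size at most 4, so the width is 4 − 1 = 3 and tw(G) ≤ 3. For the lower bound: the 4 vertex sets {1,4,10}, {12}, {13}, {7,8,11,14} are disjoint, each induces a connected subgraph, and every pair is joined by at least one edge of G. Contracting each set to a single vertex therefore yields K_{4} as a minor, and since treewidth is minor-monotone, tw(G) ≥ tw(K_{4}) = 3. The upper and lower bounds meet at 3, so that is the treewidth.

Treewidth 3.
One optimal decomposition is:
Bags: B1 = {1, 4, 10, 12}  B2 = {4, 10, 12, 13}  B3 = {8, 10, 12, 13}  B4 = {8, 11, 12, 13}  B5 = {8, 11, 13, 14}  B6 = {7, 8, 11, 14}  B7 = {6, 7, 11, 14}  B8 = {2, 6, 7, 14}  B9 = {0, 2, 6, 7}  B10 = {0, 2, 3, 6}  B11 = {0, 2, 3, 9}  B12 = {0, 3, 5, 9}
Tree: B1–B2, B2–B3, B3–B4, B4–B5, B5–B6, B6–B7, B7–B8, B8–B9, B9–B10, B10–B11, B11–B12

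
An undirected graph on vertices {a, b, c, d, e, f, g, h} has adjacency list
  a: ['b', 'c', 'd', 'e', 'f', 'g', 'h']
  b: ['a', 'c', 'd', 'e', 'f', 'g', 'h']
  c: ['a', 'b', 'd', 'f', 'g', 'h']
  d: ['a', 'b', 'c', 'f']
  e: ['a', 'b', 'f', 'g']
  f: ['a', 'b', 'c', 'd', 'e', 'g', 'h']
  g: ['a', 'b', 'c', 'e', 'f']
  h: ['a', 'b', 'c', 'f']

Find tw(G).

4

A width-4 tree decomposition is:
Bags: B1 = {a, b, c, f, h}  B2 = {a, b, c, f, g}  B3 = {a, b, e, f, g}  B4 = {a, b, c, d, f}
Tree: B1–B2, B2–B3, B2–B4
Every bag has size at most 5, so the width is 5 − 1 = 4 and tw(G) ≤ 4. Conversely, {a, b, e, f, g} is a clique of size 5, and the vertices of any clique must share a bag in every tree decomposition; so some bag has ≥ 5 vertices and tw(G) ≥ 4. Hence tw(G) = 4 exactly.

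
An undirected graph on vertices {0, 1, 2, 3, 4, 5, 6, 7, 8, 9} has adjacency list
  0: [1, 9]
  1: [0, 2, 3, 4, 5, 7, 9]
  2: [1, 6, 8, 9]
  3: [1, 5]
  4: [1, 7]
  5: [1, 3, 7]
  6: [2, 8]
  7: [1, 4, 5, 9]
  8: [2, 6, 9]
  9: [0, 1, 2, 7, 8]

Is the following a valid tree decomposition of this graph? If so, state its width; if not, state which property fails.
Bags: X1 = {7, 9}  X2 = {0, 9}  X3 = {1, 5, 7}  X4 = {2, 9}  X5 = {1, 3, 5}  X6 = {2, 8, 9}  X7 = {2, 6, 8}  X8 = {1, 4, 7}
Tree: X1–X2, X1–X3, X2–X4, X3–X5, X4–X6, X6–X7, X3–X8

A tree decomposition must satisfy three properties: every vertex lies in some bag; for every edge, both endpoints lie together in some bag; and for every vertex, the bags containing it form a connected subtree. Here edge (1,9) lies in no bag, so the decomposition is invalid.

No — edge (1,9) lies in no bag.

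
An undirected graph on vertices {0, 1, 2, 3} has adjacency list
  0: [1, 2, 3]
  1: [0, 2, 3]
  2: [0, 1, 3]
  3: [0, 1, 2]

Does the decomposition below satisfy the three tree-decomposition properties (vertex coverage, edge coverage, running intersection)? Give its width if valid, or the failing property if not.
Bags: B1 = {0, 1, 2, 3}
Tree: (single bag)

Yes; width 3.

Vertex coverage: the bags together contain {0, 1, 2, 3}, the full vertex set. Edge coverage: each edge of G has both endpoints in at least one bag. Running intersection: for every vertex, the bags containing it form a connected subtree. All three properties hold, so this is a valid tree decomposition of width max|bag| − 1 = 3, and hence tw(G) ≤ 3.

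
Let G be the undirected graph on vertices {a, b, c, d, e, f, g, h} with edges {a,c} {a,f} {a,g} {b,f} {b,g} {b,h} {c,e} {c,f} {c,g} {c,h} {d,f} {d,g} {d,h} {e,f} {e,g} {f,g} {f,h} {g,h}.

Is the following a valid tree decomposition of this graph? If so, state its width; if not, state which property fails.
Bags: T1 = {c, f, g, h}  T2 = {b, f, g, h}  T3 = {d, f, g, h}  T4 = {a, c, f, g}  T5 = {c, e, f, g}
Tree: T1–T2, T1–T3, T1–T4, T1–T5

Yes; width 3.

Vertex coverage: the bags together contain {a, b, c, d, e, f, g, h}, the full vertex set. Edge coverage: each edge of G has both endpoints in at least one bag. Running intersection: for every vertex, the bags containing it form a connected subtree. All three properties hold, so this is a valid tree decomposition of width max|bag| − 1 = 3, and hence tw(G) ≤ 3.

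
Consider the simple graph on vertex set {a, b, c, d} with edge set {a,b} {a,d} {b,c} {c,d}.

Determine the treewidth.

2

A width-2 tree decomposition is:
Bags: B1 = {b, c, d}  B2 = {a, b, d}
Tree: B1–B2
Each bag holds 3 vertices, so the decomposition has width 2, which upper-bounds the treewidth. The edges d–c–b–a–d form a cycle, so G is not a tree and its treewidth is at least 2. Combining the bounds, tw(G) = 2.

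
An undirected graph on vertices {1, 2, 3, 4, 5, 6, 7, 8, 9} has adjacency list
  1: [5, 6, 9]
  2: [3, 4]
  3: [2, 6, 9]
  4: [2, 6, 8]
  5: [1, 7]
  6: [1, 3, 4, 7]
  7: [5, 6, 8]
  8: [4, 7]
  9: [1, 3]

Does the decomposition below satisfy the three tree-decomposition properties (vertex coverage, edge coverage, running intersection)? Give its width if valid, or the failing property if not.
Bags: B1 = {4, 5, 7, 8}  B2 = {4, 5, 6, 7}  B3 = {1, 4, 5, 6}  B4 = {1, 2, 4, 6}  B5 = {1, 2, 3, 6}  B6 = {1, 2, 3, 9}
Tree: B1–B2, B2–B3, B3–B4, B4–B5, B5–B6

Vertex coverage: the bags together contain {1, 2, 3, 4, 5, 6, 7, 8, 9}, the full vertex set. Edge coverage: each edge of G has both endpoints in at least one bag. Running intersection: for every vertex, the bags containing it form a connected subtree. All three properties hold, so this is a valid tree decomposition of width max|bag| − 1 = 3, and hence tw(G) ≤ 3.

Yes; width 3.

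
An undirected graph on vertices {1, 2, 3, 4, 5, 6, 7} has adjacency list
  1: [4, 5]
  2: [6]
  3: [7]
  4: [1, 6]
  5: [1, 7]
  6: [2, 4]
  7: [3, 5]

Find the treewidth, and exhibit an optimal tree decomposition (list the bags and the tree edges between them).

Each bag holds 2 vertices, so the decomposition has width 1, which upper-bounds the treewidth. G has an edge, so its treewidth is at least 1. Combining the bounds, tw(G) = 1.

Treewidth 1.
Bags: B1 = {3, 7}  B2 = {5, 7}  B3 = {1, 5}  B4 = {1, 4}  B5 = {4, 6}  B6 = {2, 6}
Tree: B1–B2, B2–B3, B3–B4, B4–B5, B5–B6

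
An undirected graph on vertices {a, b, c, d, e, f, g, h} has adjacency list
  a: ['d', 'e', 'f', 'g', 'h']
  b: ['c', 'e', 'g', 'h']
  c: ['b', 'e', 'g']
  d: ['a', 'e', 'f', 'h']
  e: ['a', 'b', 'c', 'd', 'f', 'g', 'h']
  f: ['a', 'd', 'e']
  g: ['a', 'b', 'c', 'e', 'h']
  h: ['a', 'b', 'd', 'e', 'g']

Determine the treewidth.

3

A width-3 tree decomposition is:
Bags: B1 = {a, e, g, h}  B2 = {b, e, g, h}  B3 = {a, d, e, h}  B4 = {a, d, e, f}  B5 = {b, c, e, g}
Tree: B1–B2, B1–B3, B3–B4, B2–B5
Each bag holds 4 vertices, so the decomposition has width 3, which upper-bounds the treewidth. On the other hand G contains the 4-clique {a, d, e, h}. A clique must lie in a single bag of any decomposition, so no decomposition can have width below 3. The upper and lower bounds meet at 3, so that is the treewidth.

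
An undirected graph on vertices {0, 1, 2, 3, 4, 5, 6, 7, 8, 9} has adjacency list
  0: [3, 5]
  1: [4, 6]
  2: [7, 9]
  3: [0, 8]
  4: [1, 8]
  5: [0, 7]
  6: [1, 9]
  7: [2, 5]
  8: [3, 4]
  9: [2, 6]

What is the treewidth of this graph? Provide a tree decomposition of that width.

Treewidth 2.
Bags: B1 = {0, 5, 7}  B2 = {0, 3, 7}  B3 = {3, 7, 8}  B4 = {4, 7, 8}  B5 = {1, 4, 7}  B6 = {1, 6, 7}  B7 = {6, 7, 9}  B8 = {2, 7, 9}
Tree: B1–B2, B2–B3, B3–B4, B4–B5, B5–B6, B6–B7, B7–B8

Each bag holds 3 vertices, so the decomposition has width 2, which upper-bounds the treewidth. The edges 7–5–0–3–8–4–1–6–9–2–7 form a cycle, so G is not a tree and its treewidth is at least 2. The upper and lower bounds meet at 2, so that is the treewidth.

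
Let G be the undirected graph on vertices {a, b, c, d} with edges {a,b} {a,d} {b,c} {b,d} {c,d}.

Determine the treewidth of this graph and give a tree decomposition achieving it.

Treewidth 2.
Bags: B1 = {a, b, d}  B2 = {b, c, d}
Tree: B1–B2

The largest bag has 3 vertices, giving width 2; this decomposition certifies tw(G) ≤ 2. Conversely, {b, c, d} is a clique of size 3, and the vertices of any clique must share a bag in every tree decomposition; so some bag has ≥ 3 vertices and tw(G) ≥ 2. Combining the bounds, tw(G) = 2.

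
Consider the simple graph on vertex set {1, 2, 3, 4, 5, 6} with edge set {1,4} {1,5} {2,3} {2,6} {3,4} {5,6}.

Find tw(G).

2

A width-2 tree decomposition is:
Bags: B1 = {2, 5, 6}  B2 = {1, 2, 5}  B3 = {1, 2, 4}  B4 = {2, 3, 4}
Tree: B1–B2, B2–B3, B3–B4
Every bag has size at most 3, so the width is 3 − 1 = 2 and tw(G) ≤ 2. The edges 2–6–5–1–4–3–2 form a cycle, so G is not a tree and its treewidth is at least 2. Therefore the treewidth is 2.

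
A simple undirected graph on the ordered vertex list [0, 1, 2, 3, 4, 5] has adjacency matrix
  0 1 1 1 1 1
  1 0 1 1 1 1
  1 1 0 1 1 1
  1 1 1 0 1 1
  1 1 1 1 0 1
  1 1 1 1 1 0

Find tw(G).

A width-5 tree decomposition is:
Bags: B1 = {0, 1, 2, 3, 4, 5}
Tree: (single bag)
With just one bag of size 6, the width is 6 − 1 = 5, so tw(G) ≤ 5. Conversely, {0, 1, 2, 3, 4, 5} is a clique of size 6, and the vertices of any clique must share a bag in every tree decomposition; so some bag has ≥ 6 vertices and tw(G) ≥ 5. Combining the bounds, tw(G) = 5.

5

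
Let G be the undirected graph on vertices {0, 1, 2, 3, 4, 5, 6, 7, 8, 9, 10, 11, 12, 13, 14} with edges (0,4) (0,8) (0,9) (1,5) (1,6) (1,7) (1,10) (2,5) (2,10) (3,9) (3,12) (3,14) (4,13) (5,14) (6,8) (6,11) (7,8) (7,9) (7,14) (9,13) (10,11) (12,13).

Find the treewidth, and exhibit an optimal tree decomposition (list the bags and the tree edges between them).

The largest bag has 4 vertices, giving width 3; this decomposition certifies tw(G) ≤ 3. For the lower bound: the 4 vertex sets {2,10,11}, {6}, {1}, {5,7,8,14} are disjoint, each induces a connected subgraph, and every pair is joined by at least one edge of G. Contracting each set to a single vertex therefore yields K_{4} as a minor, and since treewidth is minor-monotone, tw(G) ≥ tw(K_{4}) = 3. Hence tw(G) = 3 exactly.

Treewidth 3.
One optimal decomposition is:
Bags: B1 = {2, 6, 10, 11}  B2 = {1, 2, 6, 10}  B3 = {1, 2, 5, 6}  B4 = {1, 5, 6, 8}  B5 = {1, 5, 7, 8}  B6 = {5, 7, 8, 14}  B7 = {0, 7, 8, 14}  B8 = {0, 7, 9, 14}  B9 = {0, 3, 9, 14}  B10 = {0, 3, 4, 9}  B11 = {3, 4, 9, 13}  B12 = {3, 4, 12, 13}
Tree: B1–B2, B2–B3, B3–B4, B4–B5, B5–B6, B6–B7, B7–B8, B8–B9, B9–B10, B10–B11, B11–B12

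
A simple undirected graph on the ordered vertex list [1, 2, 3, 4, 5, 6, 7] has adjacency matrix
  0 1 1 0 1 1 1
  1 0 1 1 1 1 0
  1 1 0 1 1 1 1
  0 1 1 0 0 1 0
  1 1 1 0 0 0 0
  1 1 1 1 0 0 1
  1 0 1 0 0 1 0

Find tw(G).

A width-3 tree decomposition is:
Bags: B1 = {1, 2, 3, 5}  B2 = {1, 2, 3, 6}  B3 = {2, 3, 4, 6}  B4 = {1, 3, 6, 7}
Tree: B1–B2, B2–B3, B2–B4
Every bag has size at most 4, so the width is 4 − 1 = 3 and tw(G) ≤ 3. On the other hand G contains the 4-clique {1, 2, 3, 5}. A clique must lie in a single bag of any decomposition, so no decomposition can have width below 3. Hence tw(G) = 3 exactly.

3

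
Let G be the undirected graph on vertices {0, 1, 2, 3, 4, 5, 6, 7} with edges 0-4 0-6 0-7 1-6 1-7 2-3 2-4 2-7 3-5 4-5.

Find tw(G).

2

A width-2 tree decomposition is:
Bags: B1 = {2, 3, 5}  B2 = {2, 4, 5}  B3 = {2, 4, 7}  B4 = {0, 4, 7}  B5 = {0, 1, 7}  B6 = {0, 1, 6}
Tree: B1–B2, B2–B3, B3–B4, B4–B5, B5–B6
The largest bag has 3 vertices, giving width 2; this decomposition certifies tw(G) ≤ 2. The edges 3–5–4–2–3 form a cycle, so G is not a tree and its treewidth is at least 2. Combining the bounds, tw(G) = 2.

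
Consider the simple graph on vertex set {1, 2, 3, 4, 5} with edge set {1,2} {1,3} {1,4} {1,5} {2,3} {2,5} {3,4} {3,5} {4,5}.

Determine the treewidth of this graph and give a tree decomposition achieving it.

The largest bag has 4 vertices, giving width 3; this decomposition certifies tw(G) ≤ 3. Conversely, {1, 2, 3, 5} is a clique of size 4, and the vertices of any clique must share a bag in every tree decomposition; so some bag has ≥ 4 vertices and tw(G) ≥ 3. Hence tw(G) = 3 exactly.

Treewidth 3.
One optimal decomposition is:
Bags: B1 = {1, 3, 4, 5}  B2 = {1, 2, 3, 5}
Tree: B1–B2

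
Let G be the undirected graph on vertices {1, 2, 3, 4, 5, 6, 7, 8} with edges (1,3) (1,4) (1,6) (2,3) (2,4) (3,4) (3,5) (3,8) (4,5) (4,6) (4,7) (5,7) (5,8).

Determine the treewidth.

2

A width-2 tree decomposition is:
Bags: B1 = {4, 5, 7}  B2 = {3, 4, 5}  B3 = {2, 3, 4}  B4 = {1, 3, 4}  B5 = {1, 4, 6}  B6 = {3, 5, 8}
Tree: B1–B2, B2–B3, B3–B4, B4–B5, B2–B6
Every bag has size at most 3, so the width is 3 − 1 = 2 and tw(G) ≤ 2. Conversely, {3, 5, 8} is a clique of size 3, and the vertices of any clique must share a bag in every tree decomposition; so some bag has ≥ 3 vertices and tw(G) ≥ 2. Hence tw(G) = 2 exactly.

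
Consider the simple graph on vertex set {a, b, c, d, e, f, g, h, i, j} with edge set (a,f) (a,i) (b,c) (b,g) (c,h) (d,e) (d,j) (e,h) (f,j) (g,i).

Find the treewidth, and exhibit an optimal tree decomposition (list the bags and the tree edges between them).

The largest bag has 3 vertices, giving width 2; this decomposition certifies tw(G) ≤ 2. For the lower bound, G contains the cycle i–g–b–c–h–e–d–j–f–a–i, so G is not a forest; only forests have treewidth ≤ 1, hence tw(G) ≥ 2. Hence tw(G) = 2 exactly.

Treewidth 2.
One such decomposition:
Bags: B1 = {b, g, i}  B2 = {b, c, i}  B3 = {c, h, i}  B4 = {e, h, i}  B5 = {d, e, i}  B6 = {d, i, j}  B7 = {f, i, j}  B8 = {a, f, i}
Tree: B1–B2, B2–B3, B3–B4, B4–B5, B5–B6, B6–B7, B7–B8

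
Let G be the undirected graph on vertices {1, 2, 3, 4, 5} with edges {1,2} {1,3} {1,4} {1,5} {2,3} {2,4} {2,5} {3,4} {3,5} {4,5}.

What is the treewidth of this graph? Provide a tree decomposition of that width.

A single bag containing all 5 vertices is trivially a valid decomposition of width 4. On the other hand G contains the 5-clique {1, 2, 3, 4, 5}. A clique must lie in a single bag of any decomposition, so no decomposition can have width below 4. Therefore the treewidth is 4.

Treewidth 4.
One such decomposition:
Bags: B1 = {1, 2, 3, 4, 5}
Tree: (single bag)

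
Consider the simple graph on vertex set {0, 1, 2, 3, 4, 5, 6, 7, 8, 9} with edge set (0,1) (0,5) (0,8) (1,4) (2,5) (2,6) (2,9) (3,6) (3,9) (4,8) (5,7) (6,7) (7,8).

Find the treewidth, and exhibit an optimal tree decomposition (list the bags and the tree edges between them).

Treewidth 2.
One such decomposition:
Bags: B1 = {1, 4, 8}  B2 = {0, 1, 8}  B3 = {0, 7, 8}  B4 = {0, 5, 7}  B5 = {5, 6, 7}  B6 = {2, 5, 6}  B7 = {2, 3, 6}  B8 = {2, 3, 9}
Tree: B1–B2, B2–B3, B3–B4, B4–B5, B5–B6, B6–B7, B7–B8

Every bag has size at most 3, so the width is 3 − 1 = 2 and tw(G) ≤ 2. Since 4–1–0–8–4 is a cycle in G, G is not acyclic. Forests are exactly the graphs of treewidth ≤ 1, so tw(G) ≥ 2. The upper and lower bounds meet at 2, so that is the treewidth.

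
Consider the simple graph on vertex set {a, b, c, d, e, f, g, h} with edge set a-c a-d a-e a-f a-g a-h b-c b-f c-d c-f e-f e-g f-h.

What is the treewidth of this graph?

A width-2 tree decomposition is:
Bags: B1 = {a, e, f}  B2 = {a, c, f}  B3 = {a, f, h}  B4 = {a, c, d}  B5 = {a, e, g}  B6 = {b, c, f}
Tree: B1–B2, B1–B3, B2–B4, B1–B5, B2–B6
The largest bag has 3 vertices, giving width 2; this decomposition certifies tw(G) ≤ 2. Conversely, {a, c, d} is a clique of size 3, and the vertices of any clique must share a bag in every tree decomposition; so some bag has ≥ 3 vertices and tw(G) ≥ 2. The upper and lower bounds meet at 2, so that is the treewidth.

2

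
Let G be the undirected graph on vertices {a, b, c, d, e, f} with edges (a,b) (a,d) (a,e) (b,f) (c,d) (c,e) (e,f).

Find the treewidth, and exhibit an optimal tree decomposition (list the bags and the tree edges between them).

Each bag holds 3 vertices, so the decomposition has width 2, which upper-bounds the treewidth. Since c–d–a–e–c is a cycle in G, G is not acyclic. Forests are exactly the graphs of treewidth ≤ 1, so tw(G) ≥ 2. Hence tw(G) = 2 exactly.

Treewidth 2.
One such decomposition:
Bags: B1 = {c, d, e}  B2 = {a, d, e}  B3 = {a, e, f}  B4 = {a, b, f}
Tree: B1–B2, B2–B3, B3–B4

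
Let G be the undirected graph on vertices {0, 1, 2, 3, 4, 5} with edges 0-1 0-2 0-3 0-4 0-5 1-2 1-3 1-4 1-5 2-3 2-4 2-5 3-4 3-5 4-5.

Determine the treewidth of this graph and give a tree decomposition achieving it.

Treewidth 5.
One optimal decomposition is:
Bags: B1 = {0, 1, 2, 3, 4, 5}
Tree: (single bag)

With just one bag of size 6, the width is 6 − 1 = 5, so tw(G) ≤ 5. Conversely, {0, 1, 2, 3, 4, 5} is a clique of size 6, and the vertices of any clique must share a bag in every tree decomposition; so some bag has ≥ 6 vertices and tw(G) ≥ 5. Hence tw(G) = 5 exactly.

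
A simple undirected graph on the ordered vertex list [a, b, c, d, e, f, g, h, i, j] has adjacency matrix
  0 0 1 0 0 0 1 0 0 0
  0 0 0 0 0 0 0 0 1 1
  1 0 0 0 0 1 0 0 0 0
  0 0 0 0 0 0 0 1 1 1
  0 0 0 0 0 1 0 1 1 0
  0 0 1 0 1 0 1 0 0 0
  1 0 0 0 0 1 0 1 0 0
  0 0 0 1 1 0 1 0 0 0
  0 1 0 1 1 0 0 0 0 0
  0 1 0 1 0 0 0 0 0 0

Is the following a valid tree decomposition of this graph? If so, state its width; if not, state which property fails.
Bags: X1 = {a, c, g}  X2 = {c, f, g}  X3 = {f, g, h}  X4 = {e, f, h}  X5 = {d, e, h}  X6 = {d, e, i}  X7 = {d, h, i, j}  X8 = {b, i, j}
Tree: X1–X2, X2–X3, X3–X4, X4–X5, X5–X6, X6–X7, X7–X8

No — bags containing vertex h are not connected in the tree.

A tree decomposition must satisfy three properties: every vertex lies in some bag; for every edge, both endpoints lie together in some bag; and for every vertex, the bags containing it form a connected subtree. Here bags containing vertex h are not connected in the tree, so the decomposition is invalid.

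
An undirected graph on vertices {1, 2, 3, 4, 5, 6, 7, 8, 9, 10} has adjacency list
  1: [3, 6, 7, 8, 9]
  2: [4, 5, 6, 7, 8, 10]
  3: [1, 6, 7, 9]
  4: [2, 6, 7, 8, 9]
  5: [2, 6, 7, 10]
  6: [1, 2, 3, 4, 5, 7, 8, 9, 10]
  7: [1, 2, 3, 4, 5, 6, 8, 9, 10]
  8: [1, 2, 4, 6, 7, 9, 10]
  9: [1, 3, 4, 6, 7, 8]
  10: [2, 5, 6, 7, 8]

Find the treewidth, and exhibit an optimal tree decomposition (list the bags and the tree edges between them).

Treewidth 4.
One such decomposition:
Bags: B1 = {2, 4, 6, 7, 8}  B2 = {4, 6, 7, 8, 9}  B3 = {1, 6, 7, 8, 9}  B4 = {2, 6, 7, 8, 10}  B5 = {2, 5, 6, 7, 10}  B6 = {1, 3, 6, 7, 9}
Tree: B1–B2, B2–B3, B1–B4, B4–B5, B3–B6

Each bag holds 5 vertices, so the decomposition has width 4, which upper-bounds the treewidth. Conversely, {1, 6, 7, 8, 9} is a clique of size 5, and the vertices of any clique must share a bag in every tree decomposition; so some bag has ≥ 5 vertices and tw(G) ≥ 4. Hence tw(G) = 4 exactly.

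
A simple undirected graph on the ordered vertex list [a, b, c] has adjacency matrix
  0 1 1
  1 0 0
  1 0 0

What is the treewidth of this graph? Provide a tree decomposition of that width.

Treewidth 1.
One such decomposition:
Bags: B1 = {a, c}  B2 = {a, b}
Tree: B1–B2

Every bag has size at most 2, so the width is 2 − 1 = 1 and tw(G) ≤ 1. Since G has at least one edge (e.g. c–a), it is not an edgeless graph, so tw(G) ≥ 1. The upper and lower bounds meet at 1, so that is the treewidth.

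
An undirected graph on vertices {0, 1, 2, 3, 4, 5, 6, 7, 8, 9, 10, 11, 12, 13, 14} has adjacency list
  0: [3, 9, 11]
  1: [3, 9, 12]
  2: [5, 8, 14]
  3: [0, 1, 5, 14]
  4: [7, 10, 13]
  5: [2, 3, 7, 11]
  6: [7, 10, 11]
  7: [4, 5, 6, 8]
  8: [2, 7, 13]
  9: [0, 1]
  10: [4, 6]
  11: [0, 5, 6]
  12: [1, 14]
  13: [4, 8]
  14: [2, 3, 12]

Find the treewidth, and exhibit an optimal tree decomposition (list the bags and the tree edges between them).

The largest bag has 4 vertices, giving width 3; this decomposition certifies tw(G) ≤ 3. For the lower bound: the 4 vertex sets {4,10,13}, {6}, {7}, {2,5,8,11} are disjoint, each induces a connected subgraph, and every pair is joined by at least one edge of G. Contracting each set to a single vertex therefore yields K_{4} as a minor, and since treewidth is minor-monotone, tw(G) ≥ tw(K_{4}) = 3. Hence tw(G) = 3 exactly.

Treewidth 3.
One optimal decomposition is:
Bags: B1 = {4, 6, 10, 13}  B2 = {4, 6, 7, 13}  B3 = {6, 7, 8, 13}  B4 = {6, 7, 8, 11}  B5 = {5, 7, 8, 11}  B6 = {2, 5, 8, 11}  B7 = {0, 2, 5, 11}  B8 = {0, 2, 3, 5}  B9 = {0, 2, 3, 14}  B10 = {0, 3, 9, 14}  B11 = {1, 3, 9, 14}  B12 = {1, 9, 12, 14}
Tree: B1–B2, B2–B3, B3–B4, B4–B5, B5–B6, B6–B7, B7–B8, B8–B9, B9–B10, B10–B11, B11–B12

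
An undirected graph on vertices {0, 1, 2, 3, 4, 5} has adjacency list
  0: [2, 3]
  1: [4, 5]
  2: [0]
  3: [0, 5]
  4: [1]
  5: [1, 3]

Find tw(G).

A width-1 tree decomposition is:
Bags: B1 = {1, 4}  B2 = {1, 5}  B3 = {3, 5}  B4 = {0, 3}  B5 = {0, 2}
Tree: B1–B2, B2–B3, B3–B4, B4–B5
The largest bag has 2 vertices, giving width 1; this decomposition certifies tw(G) ≤ 1. Any graph with an edge has treewidth ≥ 1, and G has the edge 4–1. Combining the bounds, tw(G) = 1.

1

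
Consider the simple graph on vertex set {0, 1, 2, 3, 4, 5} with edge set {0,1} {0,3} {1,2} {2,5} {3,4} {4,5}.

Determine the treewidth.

A width-2 tree decomposition is:
Bags: B1 = {1, 2, 5}  B2 = {1, 4, 5}  B3 = {1, 3, 4}  B4 = {0, 1, 3}
Tree: B1–B2, B2–B3, B3–B4
The largest bag has 3 vertices, giving width 2; this decomposition certifies tw(G) ≤ 2. For the lower bound, G contains the cycle 1–2–5–4–3–0–1, so G is not a forest; only forests have treewidth ≤ 1, hence tw(G) ≥ 2. The upper and lower bounds meet at 2, so that is the treewidth.

2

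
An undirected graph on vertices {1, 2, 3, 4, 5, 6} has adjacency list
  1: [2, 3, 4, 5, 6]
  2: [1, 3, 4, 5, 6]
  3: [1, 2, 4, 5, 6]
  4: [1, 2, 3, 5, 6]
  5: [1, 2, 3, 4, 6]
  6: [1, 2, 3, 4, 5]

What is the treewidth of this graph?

A width-5 tree decomposition is:
Bags: B1 = {1, 2, 3, 4, 5, 6}
Tree: (single bag)
With just one bag of size 6, the width is 6 − 1 = 5, so tw(G) ≤ 5. On the other hand G contains the 6-clique {1, 2, 3, 4, 5, 6}. A clique must lie in a single bag of any decomposition, so no decomposition can have width below 5. Hence tw(G) = 5 exactly.

5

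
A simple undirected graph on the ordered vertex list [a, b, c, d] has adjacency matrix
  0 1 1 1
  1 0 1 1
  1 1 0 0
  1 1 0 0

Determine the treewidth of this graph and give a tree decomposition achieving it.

Every bag has size at most 3, so the width is 3 − 1 = 2 and tw(G) ≤ 2. On the other hand G contains the 3-clique {a, b, d}. A clique must lie in a single bag of any decomposition, so no decomposition can have width below 2. Hence tw(G) = 2 exactly.

Treewidth 2.
Bags: B1 = {a, b, c}  B2 = {a, b, d}
Tree: B1–B2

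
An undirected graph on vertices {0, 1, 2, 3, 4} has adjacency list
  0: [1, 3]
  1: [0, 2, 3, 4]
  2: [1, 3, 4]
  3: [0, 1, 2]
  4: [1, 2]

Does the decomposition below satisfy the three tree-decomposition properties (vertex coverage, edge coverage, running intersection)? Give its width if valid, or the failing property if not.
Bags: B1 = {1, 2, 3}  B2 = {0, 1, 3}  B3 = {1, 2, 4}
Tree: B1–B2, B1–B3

Every vertex of G appears in some bag (union = {0, 1, 2, 3, 4}); every edge is covered by a bag; and for each vertex v the set of bags containing v is connected in the bag tree. The decomposition is therefore valid. The largest bag has 3 vertices, so the width is 2.

Yes; width 2.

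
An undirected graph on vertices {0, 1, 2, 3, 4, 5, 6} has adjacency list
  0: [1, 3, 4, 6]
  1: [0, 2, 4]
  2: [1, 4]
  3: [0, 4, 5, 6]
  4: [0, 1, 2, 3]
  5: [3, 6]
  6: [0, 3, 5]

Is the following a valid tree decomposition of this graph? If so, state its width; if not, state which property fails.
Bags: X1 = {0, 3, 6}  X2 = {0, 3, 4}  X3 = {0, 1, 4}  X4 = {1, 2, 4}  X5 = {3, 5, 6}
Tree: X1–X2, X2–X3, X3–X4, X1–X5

Vertex coverage: the bags together contain {0, 1, 2, 3, 4, 5, 6}, the full vertex set. Edge coverage: each edge of G has both endpoints in at least one bag. Running intersection: for every vertex, the bags containing it form a connected subtree. All three properties hold, so this is a valid tree decomposition of width max|bag| − 1 = 2, and hence tw(G) ≤ 2.

Yes; width 2.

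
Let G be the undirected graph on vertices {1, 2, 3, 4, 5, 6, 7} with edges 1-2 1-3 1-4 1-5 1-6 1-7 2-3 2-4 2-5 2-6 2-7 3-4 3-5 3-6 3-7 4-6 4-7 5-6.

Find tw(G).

A width-4 tree decomposition is:
Bags: B1 = {1, 2, 3, 4, 6}  B2 = {1, 2, 3, 5, 6}  B3 = {1, 2, 3, 4, 7}
Tree: B1–B2, B1–B3
The largest bag has 5 vertices, giving width 4; this decomposition certifies tw(G) ≤ 4. Conversely, {1, 2, 3, 4, 6} is a clique of size 5, and the vertices of any clique must share a bag in every tree decomposition; so some bag has ≥ 5 vertices and tw(G) ≥ 4. Combining the bounds, tw(G) = 4.

4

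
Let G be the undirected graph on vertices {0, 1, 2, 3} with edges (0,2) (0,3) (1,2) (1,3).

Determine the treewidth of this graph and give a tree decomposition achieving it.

The largest bag has 3 vertices, giving width 2; this decomposition certifies tw(G) ≤ 2. Since 3–1–2–0–3 is a cycle in G, G is not acyclic. Forests are exactly the graphs of treewidth ≤ 1, so tw(G) ≥ 2. Combining the bounds, tw(G) = 2.

Treewidth 2.
Bags: B1 = {1, 2, 3}  B2 = {0, 2, 3}
Tree: B1–B2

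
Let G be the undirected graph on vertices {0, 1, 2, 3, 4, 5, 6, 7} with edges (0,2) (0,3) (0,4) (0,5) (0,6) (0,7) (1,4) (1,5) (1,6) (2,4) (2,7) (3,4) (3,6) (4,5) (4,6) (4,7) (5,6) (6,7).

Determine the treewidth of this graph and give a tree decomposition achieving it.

Each bag holds 4 vertices, so the decomposition has width 3, which upper-bounds the treewidth. For the lower bound, the 4 vertices {0, 2, 4, 7} are pairwise adjacent, and any tree decomposition puts a clique entirely inside one bag — forcing width ≥ 3. Therefore the treewidth is 3.

Treewidth 3.
One optimal decomposition is:
Bags: B1 = {0, 4, 6, 7}  B2 = {0, 3, 4, 6}  B3 = {0, 2, 4, 7}  B4 = {0, 4, 5, 6}  B5 = {1, 4, 5, 6}
Tree: B1–B2, B1–B3, B1–B4, B4–B5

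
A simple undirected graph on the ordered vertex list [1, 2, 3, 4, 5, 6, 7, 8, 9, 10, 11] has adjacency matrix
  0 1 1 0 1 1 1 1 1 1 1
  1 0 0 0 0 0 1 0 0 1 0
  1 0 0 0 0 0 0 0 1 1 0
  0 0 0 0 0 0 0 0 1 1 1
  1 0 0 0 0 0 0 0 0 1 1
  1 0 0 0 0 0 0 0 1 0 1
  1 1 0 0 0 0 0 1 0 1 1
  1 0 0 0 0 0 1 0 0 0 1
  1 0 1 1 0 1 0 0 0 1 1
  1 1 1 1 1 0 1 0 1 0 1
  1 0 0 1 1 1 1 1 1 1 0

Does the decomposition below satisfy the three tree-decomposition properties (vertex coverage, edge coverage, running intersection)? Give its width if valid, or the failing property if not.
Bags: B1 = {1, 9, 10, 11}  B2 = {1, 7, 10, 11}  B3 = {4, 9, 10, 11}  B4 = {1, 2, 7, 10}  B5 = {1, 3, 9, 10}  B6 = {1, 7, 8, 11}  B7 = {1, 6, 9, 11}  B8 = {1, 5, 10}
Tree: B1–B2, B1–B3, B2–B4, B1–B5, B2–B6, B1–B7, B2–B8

A tree decomposition must satisfy three properties: every vertex lies in some bag; for every edge, both endpoints lie together in some bag; and for every vertex, the bags containing it form a connected subtree. Here edge (11,5) lies in no bag, so the decomposition is invalid.

No — edge (11,5) lies in no bag.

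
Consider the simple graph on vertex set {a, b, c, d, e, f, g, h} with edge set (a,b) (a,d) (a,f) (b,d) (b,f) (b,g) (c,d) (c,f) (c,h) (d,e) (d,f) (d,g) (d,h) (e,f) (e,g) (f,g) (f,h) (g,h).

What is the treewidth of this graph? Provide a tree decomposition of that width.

Each bag holds 4 vertices, so the decomposition has width 3, which upper-bounds the treewidth. On the other hand G contains the 4-clique {d, e, f, g}. A clique must lie in a single bag of any decomposition, so no decomposition can have width below 3. Hence tw(G) = 3 exactly.

Treewidth 3.
Bags: B1 = {d, e, f, g}  B2 = {b, d, f, g}  B3 = {d, f, g, h}  B4 = {a, b, d, f}  B5 = {c, d, f, h}
Tree: B1–B2, B2–B3, B2–B4, B3–B5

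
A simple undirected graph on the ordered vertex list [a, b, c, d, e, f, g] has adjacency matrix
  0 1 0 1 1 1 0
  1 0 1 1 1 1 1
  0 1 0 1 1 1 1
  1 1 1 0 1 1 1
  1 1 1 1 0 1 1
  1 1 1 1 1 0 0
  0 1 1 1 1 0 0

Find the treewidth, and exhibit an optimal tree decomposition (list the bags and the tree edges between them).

Treewidth 4.
One optimal decomposition is:
Bags: B1 = {b, c, d, e, f}  B2 = {a, b, d, e, f}  B3 = {b, c, d, e, g}
Tree: B1–B2, B1–B3

Every bag has size at most 5, so the width is 5 − 1 = 4 and tw(G) ≤ 4. On the other hand G contains the 5-clique {b, c, d, e, g}. A clique must lie in a single bag of any decomposition, so no decomposition can have width below 4. Therefore the treewidth is 4.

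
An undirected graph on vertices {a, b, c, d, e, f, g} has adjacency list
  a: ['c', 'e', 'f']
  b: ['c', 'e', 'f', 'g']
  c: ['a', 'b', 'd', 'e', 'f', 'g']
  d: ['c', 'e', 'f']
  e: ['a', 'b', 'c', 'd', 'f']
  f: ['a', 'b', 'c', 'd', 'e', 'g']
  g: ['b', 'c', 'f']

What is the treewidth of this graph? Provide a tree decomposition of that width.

The largest bag has 4 vertices, giving width 3; this decomposition certifies tw(G) ≤ 3. Conversely, {b, c, f, g} is a clique of size 4, and the vertices of any clique must share a bag in every tree decomposition; so some bag has ≥ 4 vertices and tw(G) ≥ 3. Combining the bounds, tw(G) = 3.

Treewidth 3.
Bags: B1 = {b, c, e, f}  B2 = {a, c, e, f}  B3 = {b, c, f, g}  B4 = {c, d, e, f}
Tree: B1–B2, B1–B3, B1–B4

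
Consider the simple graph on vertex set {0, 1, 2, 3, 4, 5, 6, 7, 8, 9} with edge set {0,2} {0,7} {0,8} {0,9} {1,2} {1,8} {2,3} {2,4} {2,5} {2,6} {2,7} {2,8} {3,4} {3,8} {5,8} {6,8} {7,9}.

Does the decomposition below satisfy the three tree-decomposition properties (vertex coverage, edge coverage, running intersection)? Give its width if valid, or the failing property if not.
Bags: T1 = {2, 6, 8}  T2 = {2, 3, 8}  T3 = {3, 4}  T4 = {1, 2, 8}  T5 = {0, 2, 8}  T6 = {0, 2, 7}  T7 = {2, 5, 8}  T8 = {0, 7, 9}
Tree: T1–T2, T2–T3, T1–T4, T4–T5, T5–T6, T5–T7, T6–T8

No — edge (2,4) lies in no bag.

A tree decomposition must satisfy three properties: every vertex lies in some bag; for every edge, both endpoints lie together in some bag; and for every vertex, the bags containing it form a connected subtree. Here edge (2,4) lies in no bag, so the decomposition is invalid.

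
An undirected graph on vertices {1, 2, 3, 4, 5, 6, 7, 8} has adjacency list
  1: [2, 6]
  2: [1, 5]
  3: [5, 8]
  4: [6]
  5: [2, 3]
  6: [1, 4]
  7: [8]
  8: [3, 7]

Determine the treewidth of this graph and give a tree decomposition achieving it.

Every bag has size at most 2, so the width is 2 − 1 = 1 and tw(G) ≤ 1. Any graph with an edge has treewidth ≥ 1, and G has the edge 7–8. Hence tw(G) = 1 exactly.

Treewidth 1.
One such decomposition:
Bags: B1 = {7, 8}  B2 = {3, 8}  B3 = {3, 5}  B4 = {2, 5}  B5 = {1, 2}  B6 = {1, 6}  B7 = {4, 6}
Tree: B1–B2, B2–B3, B3–B4, B4–B5, B5–B6, B6–B7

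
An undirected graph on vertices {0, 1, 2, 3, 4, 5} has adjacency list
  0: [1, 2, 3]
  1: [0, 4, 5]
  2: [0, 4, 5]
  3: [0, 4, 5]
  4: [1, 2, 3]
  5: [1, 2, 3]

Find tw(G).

A width-3 tree decomposition is:
Bags: B1 = {1, 2, 3, 4}  B2 = {1, 2, 3, 5}  B3 = {0, 1, 2, 3}
Tree: B1–B2, B2–B3
Every bag has size at most 4, so the width is 4 − 1 = 3 and tw(G) ≤ 3. For the lower bound: the 4 vertex sets {3,4}, {2,5}, {1}, {0} are disjoint, each induces a connected subgraph, and every pair is joined by at least one edge of G. Contracting each set to a single vertex therefore yields K_{4} as a minor, and since treewidth is minor-monotone, tw(G) ≥ tw(K_{4}) = 3. Combining the bounds, tw(G) = 3.

3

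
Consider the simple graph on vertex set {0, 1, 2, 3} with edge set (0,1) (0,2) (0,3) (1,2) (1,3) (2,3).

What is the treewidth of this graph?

3

A width-3 tree decomposition is:
Bags: B1 = {0, 1, 2, 3}
Tree: (single bag)
With just one bag of size 4, the width is 4 − 1 = 3, so tw(G) ≤ 3. For the lower bound, the 4 vertices {0, 1, 2, 3} are pairwise adjacent, and any tree decomposition puts a clique entirely inside one bag — forcing width ≥ 3. The upper and lower bounds meet at 3, so that is the treewidth.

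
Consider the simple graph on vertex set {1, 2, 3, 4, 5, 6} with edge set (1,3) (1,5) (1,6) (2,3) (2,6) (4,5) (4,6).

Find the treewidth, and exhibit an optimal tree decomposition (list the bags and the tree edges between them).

Every bag has size at most 3, so the width is 3 − 1 = 2 and tw(G) ≤ 2. The edges 3–2–6–1–3 form a cycle, so G is not a tree and its treewidth is at least 2. Therefore the treewidth is 2.

Treewidth 2.
One optimal decomposition is:
Bags: B1 = {1, 2, 3}  B2 = {1, 2, 6}  B3 = {1, 5, 6}  B4 = {4, 5, 6}
Tree: B1–B2, B2–B3, B3–B4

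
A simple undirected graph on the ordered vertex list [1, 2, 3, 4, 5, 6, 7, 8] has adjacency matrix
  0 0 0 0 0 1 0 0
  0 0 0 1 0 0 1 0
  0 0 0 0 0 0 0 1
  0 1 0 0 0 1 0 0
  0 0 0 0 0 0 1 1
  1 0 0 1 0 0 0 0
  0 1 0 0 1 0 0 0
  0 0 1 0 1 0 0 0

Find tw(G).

A width-1 tree decomposition is:
Bags: B1 = {3, 8}  B2 = {5, 8}  B3 = {5, 7}  B4 = {2, 7}  B5 = {2, 4}  B6 = {4, 6}  B7 = {1, 6}
Tree: B1–B2, B2–B3, B3–B4, B4–B5, B5–B6, B6–B7
Each bag holds 2 vertices, so the decomposition has width 1, which upper-bounds the treewidth. G has an edge, so its treewidth is at least 1. Combining the bounds, tw(G) = 1.

1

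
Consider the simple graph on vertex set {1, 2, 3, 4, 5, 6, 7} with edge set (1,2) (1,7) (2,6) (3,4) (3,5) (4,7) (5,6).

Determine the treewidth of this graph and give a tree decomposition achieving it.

Treewidth 2.
One such decomposition:
Bags: B1 = {3, 4, 7}  B2 = {3, 5, 7}  B3 = {5, 6, 7}  B4 = {2, 6, 7}  B5 = {1, 2, 7}
Tree: B1–B2, B2–B3, B3–B4, B4–B5

Each bag holds 3 vertices, so the decomposition has width 2, which upper-bounds the treewidth. The edges 7–4–3–5–6–2–1–7 form a cycle, so G is not a tree and its treewidth is at least 2. Therefore the treewidth is 2.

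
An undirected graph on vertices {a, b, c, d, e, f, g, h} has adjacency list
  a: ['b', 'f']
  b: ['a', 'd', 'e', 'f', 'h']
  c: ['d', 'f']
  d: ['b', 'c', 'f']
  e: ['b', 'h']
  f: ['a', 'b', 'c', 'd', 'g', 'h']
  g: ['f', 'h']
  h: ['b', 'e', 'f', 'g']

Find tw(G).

A width-2 tree decomposition is:
Bags: B1 = {b, d, f}  B2 = {b, f, h}  B3 = {f, g, h}  B4 = {a, b, f}  B5 = {c, d, f}  B6 = {b, e, h}
Tree: B1–B2, B2–B3, B2–B4, B1–B5, B2–B6
Each bag holds 3 vertices, so the decomposition has width 2, which upper-bounds the treewidth. On the other hand G contains the 3-clique {b, e, h}. A clique must lie in a single bag of any decomposition, so no decomposition can have width below 2. Combining the bounds, tw(G) = 2.

2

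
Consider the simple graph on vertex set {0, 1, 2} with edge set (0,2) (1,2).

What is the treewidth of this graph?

1

A width-1 tree decomposition is:
Bags: B1 = {0, 2}  B2 = {1, 2}
Tree: B1–B2
Every bag has size at most 2, so the width is 2 − 1 = 1 and tw(G) ≤ 1. G has an edge, so its treewidth is at least 1. Hence tw(G) = 1 exactly.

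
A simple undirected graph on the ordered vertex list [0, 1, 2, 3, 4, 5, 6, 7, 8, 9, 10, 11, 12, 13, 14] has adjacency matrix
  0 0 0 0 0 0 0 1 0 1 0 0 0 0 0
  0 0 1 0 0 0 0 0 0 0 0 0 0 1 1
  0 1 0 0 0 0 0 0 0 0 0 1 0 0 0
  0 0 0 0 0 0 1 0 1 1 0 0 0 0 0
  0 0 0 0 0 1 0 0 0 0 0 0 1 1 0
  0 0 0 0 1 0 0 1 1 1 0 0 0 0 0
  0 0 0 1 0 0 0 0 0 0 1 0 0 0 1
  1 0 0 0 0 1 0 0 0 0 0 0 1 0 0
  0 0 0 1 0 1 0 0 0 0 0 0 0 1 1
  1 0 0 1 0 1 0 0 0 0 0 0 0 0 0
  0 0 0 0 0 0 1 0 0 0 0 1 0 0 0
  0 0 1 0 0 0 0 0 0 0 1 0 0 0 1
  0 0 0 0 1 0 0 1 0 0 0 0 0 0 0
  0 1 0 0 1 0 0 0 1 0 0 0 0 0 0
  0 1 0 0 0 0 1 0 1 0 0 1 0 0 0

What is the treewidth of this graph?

A width-3 tree decomposition is:
Bags: B1 = {0, 7, 9, 12}  B2 = {5, 7, 9, 12}  B3 = {4, 5, 9, 12}  B4 = {3, 4, 5, 9}  B5 = {3, 4, 5, 8}  B6 = {3, 4, 8, 13}  B7 = {3, 6, 8, 13}  B8 = {6, 8, 13, 14}  B9 = {1, 6, 13, 14}  B10 = {1, 6, 10, 14}  B11 = {1, 10, 11, 14}  B12 = {1, 2, 10, 11}
Tree: B1–B2, B2–B3, B3–B4, B4–B5, B5–B6, B6–B7, B7–B8, B8–B9, B9–B10, B10–B11, B11–B12
Each bag holds 4 vertices, so the decomposition has width 3, which upper-bounds the treewidth. For the lower bound: the 4 vertex sets {0,7,12}, {9}, {5}, {3,4,8,13} are disjoint, each induces a connected subgraph, and every pair is joined by at least one edge of G. Contracting each set to a single vertex therefore yields K_{4} as a minor, and since treewidth is minor-monotone, tw(G) ≥ tw(K_{4}) = 3. Therefore the treewidth is 3.

3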